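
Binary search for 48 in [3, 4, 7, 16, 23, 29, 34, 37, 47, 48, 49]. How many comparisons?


Search for 48:
[0,10] mid=5 arr[5]=29
[6,10] mid=8 arr[8]=47
[9,10] mid=9 arr[9]=48
Total: 3 comparisons


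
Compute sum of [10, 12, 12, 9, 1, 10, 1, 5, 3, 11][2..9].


Prefix sums: [0, 10, 22, 34, 43, 44, 54, 55, 60, 63, 74]
Sum[2..9] = prefix[10] - prefix[2] = 74 - 22 = 52


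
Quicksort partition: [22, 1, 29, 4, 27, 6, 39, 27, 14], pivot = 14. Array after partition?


Elements <= 14 go left of pivot.
Result: [1, 4, 6, 14, 27, 29, 39, 27, 22], pivot at index 3


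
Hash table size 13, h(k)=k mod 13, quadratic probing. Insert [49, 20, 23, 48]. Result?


Insertions: 49->slot 10; 20->slot 7; 23->slot 11; 48->slot 9
Table: [None, None, None, None, None, None, None, 20, None, 48, 49, 23, None]


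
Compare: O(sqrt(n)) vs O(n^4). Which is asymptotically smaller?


sublinear grows slower than quartic
O(sqrt(n)) is asymptotically smaller; O(n^4) grows faster


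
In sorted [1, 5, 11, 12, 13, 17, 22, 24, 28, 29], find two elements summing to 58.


Two pointers: lo=0, hi=9
No pair sums to 58


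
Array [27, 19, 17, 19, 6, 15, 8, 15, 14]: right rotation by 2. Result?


Right rotate by 2: [15, 14, 27, 19, 17, 19, 6, 15, 8]


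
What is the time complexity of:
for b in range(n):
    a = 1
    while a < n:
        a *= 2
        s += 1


Per nesting level: O(n) * O(log n) = O(n log n)
Complexity: O(n log n)


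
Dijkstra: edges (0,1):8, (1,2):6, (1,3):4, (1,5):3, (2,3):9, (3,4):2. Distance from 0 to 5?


Dijkstra from 0:
Distances: {0: 0, 1: 8, 2: 14, 3: 12, 4: 14, 5: 11}
Shortest distance to 5 = 11, path = [0, 1, 5]


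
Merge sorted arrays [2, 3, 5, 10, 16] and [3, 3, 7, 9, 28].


Compare heads, take smaller each step.
Merged: [2, 3, 3, 3, 5, 7, 9, 10, 16, 28]


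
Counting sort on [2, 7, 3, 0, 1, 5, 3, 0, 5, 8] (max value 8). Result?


Count array: [2, 1, 1, 2, 0, 2, 0, 1, 1]
Reconstruct: [0, 0, 1, 2, 3, 3, 5, 5, 7, 8]


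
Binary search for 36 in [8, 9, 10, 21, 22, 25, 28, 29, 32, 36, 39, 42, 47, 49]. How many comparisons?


Search for 36:
[0,13] mid=6 arr[6]=28
[7,13] mid=10 arr[10]=39
[7,9] mid=8 arr[8]=32
[9,9] mid=9 arr[9]=36
Total: 4 comparisons


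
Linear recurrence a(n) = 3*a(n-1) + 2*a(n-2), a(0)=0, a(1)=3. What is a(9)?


Build bottom-up:
...a(7)=5289, a(8)=18837, a(9)=3*18837+2*5289=67089


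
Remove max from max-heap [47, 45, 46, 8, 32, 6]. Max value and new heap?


Max = 47
Replace root with last, heapify down
Resulting heap: [46, 45, 6, 8, 32]


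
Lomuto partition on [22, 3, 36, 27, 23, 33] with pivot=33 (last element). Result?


Elements <= 33 go left of pivot.
Result: [22, 3, 27, 23, 33, 36], pivot at index 4


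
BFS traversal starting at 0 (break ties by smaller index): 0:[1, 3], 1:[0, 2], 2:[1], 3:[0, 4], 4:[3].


BFS queue: start with [0]
Visit order: [0, 1, 3, 2, 4]


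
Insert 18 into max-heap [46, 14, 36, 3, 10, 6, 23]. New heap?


Append 18: [46, 14, 36, 3, 10, 6, 23, 18]
Bubble up: swap idx 7(18) with idx 3(3); swap idx 3(18) with idx 1(14)
Result: [46, 18, 36, 14, 10, 6, 23, 3]


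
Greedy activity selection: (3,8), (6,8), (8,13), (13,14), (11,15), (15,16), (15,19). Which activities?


Greedy: pick earliest-ending, then skip overlaps.
Selected (4 activities): [(3, 8), (8, 13), (13, 14), (15, 16)]


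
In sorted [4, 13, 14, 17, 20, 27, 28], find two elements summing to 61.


Two pointers: lo=0, hi=6
No pair sums to 61


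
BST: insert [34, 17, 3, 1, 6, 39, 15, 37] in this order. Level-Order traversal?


Root = 34; build tree by BST insertion.
Level-Order traversal: [34, 17, 39, 3, 37, 1, 6, 15]


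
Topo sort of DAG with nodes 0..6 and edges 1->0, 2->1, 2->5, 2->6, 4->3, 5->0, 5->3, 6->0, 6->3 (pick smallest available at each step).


Kahn's algorithm, process smallest node first
Order: [2, 1, 4, 5, 6, 0, 3]


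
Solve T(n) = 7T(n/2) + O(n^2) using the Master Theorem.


a=7, b=2, c=2. log_2(7)=2.807 > c=2. Case 1: O(n^log_b(a)) = O(n^2.807)
Complexity: O(n^2.807)


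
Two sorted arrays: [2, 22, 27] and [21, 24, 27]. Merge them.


Compare heads, take smaller each step.
Merged: [2, 21, 22, 24, 27, 27]


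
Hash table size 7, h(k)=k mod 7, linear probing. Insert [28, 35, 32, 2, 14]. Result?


Insertions: 28->slot 0; 35->slot 1; 32->slot 4; 2->slot 2; 14->slot 3
Table: [28, 35, 2, 14, 32, None, None]


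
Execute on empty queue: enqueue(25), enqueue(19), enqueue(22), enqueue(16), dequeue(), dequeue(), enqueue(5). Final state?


enqueue(25) -> [25]
enqueue(19) -> [25, 19]
enqueue(22) -> [25, 19, 22]
enqueue(16) -> [25, 19, 22, 16]
dequeue() returns 25 -> [19, 22, 16]
dequeue() returns 19 -> [22, 16]
enqueue(5) -> [22, 16, 5]
Final queue (front to back): [22, 16, 5]


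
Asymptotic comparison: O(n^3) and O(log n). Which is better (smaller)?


logarithmic grows slower than cubic
O(log n) is asymptotically smaller; O(n^3) grows faster


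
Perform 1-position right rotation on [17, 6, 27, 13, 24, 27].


Right rotate by 1: [27, 17, 6, 27, 13, 24]


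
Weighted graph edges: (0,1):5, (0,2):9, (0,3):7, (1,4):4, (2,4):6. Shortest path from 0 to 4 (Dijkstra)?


Dijkstra from 0:
Distances: {0: 0, 1: 5, 2: 9, 3: 7, 4: 9}
Shortest distance to 4 = 9, path = [0, 1, 4]


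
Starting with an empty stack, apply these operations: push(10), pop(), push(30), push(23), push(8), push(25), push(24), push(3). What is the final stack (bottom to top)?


push(10) -> [10]
pop() returns 10 -> []
push(30) -> [30]
push(23) -> [30, 23]
push(8) -> [30, 23, 8]
push(25) -> [30, 23, 8, 25]
push(24) -> [30, 23, 8, 25, 24]
push(3) -> [30, 23, 8, 25, 24, 3]
Final stack (bottom to top): [30, 23, 8, 25, 24, 3]


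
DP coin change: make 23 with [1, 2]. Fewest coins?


dp[0]=0; dp[i]=1+min(dp[i-c] for c in coins)
...dp[18]=9, dp[19]=10, dp[20]=10, dp[21]=11, dp[22]=11, dp[23]=12
Minimum coins for 23 = 12


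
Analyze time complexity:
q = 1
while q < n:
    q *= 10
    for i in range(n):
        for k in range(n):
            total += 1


Per nesting level: O(log n) * O(n) * O(n) = O(n^2 log n)
Complexity: O(n^2 log n)


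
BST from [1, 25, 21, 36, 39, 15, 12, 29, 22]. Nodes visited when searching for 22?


BST root = 1
Search for 22: compare at each node
Path: [1, 25, 21, 22]


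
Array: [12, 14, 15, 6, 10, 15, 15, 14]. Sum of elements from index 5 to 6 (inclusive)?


Prefix sums: [0, 12, 26, 41, 47, 57, 72, 87, 101]
Sum[5..6] = prefix[7] - prefix[5] = 87 - 57 = 30


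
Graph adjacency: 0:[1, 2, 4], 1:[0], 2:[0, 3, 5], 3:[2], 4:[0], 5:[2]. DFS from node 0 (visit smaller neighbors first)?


DFS stack-based: start with [0]
Visit order: [0, 1, 2, 3, 5, 4]


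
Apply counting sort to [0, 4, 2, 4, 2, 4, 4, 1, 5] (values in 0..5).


Count array: [1, 1, 2, 0, 4, 1]
Reconstruct: [0, 1, 2, 2, 4, 4, 4, 4, 5]


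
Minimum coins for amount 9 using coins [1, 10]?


dp[0]=0; dp[i]=1+min(dp[i-c] for c in coins)
...dp[4]=4, dp[5]=5, dp[6]=6, dp[7]=7, dp[8]=8, dp[9]=9
Minimum coins for 9 = 9


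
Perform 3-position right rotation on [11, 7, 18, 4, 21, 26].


Right rotate by 3: [4, 21, 26, 11, 7, 18]


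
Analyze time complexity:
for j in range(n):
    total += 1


Per nesting level: O(n) = O(n)
Complexity: O(n)


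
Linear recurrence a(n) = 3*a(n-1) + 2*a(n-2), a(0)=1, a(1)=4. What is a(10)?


Build bottom-up:
...a(8)=28642, a(9)=102010, a(10)=3*102010+2*28642=363314


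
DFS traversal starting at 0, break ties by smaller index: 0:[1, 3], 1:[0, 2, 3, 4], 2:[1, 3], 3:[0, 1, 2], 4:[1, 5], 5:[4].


DFS stack-based: start with [0]
Visit order: [0, 1, 2, 3, 4, 5]


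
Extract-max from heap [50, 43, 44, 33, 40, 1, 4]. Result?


Max = 50
Replace root with last, heapify down
Resulting heap: [44, 43, 4, 33, 40, 1]


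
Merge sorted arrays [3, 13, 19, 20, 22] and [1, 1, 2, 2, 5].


Compare heads, take smaller each step.
Merged: [1, 1, 2, 2, 3, 5, 13, 19, 20, 22]


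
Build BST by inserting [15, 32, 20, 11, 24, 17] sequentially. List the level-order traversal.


Root = 15; build tree by BST insertion.
Level-Order traversal: [15, 11, 32, 20, 17, 24]


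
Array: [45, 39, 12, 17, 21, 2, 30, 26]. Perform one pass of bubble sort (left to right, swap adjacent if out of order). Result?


After one pass: [39, 12, 17, 21, 2, 30, 26, 45]


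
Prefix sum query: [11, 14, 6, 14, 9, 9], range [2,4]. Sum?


Prefix sums: [0, 11, 25, 31, 45, 54, 63]
Sum[2..4] = prefix[5] - prefix[2] = 54 - 25 = 29


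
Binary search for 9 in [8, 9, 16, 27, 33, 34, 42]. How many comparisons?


Search for 9:
[0,6] mid=3 arr[3]=27
[0,2] mid=1 arr[1]=9
Total: 2 comparisons


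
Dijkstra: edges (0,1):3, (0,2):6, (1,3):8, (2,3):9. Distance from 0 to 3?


Dijkstra from 0:
Distances: {0: 0, 1: 3, 2: 6, 3: 11}
Shortest distance to 3 = 11, path = [0, 1, 3]


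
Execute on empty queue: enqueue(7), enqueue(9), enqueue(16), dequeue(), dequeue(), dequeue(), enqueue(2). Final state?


enqueue(7) -> [7]
enqueue(9) -> [7, 9]
enqueue(16) -> [7, 9, 16]
dequeue() returns 7 -> [9, 16]
dequeue() returns 9 -> [16]
dequeue() returns 16 -> []
enqueue(2) -> [2]
Final queue (front to back): [2]


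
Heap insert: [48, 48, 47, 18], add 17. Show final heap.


Append 17: [48, 48, 47, 18, 17]
Bubble up: no swaps needed
Result: [48, 48, 47, 18, 17]


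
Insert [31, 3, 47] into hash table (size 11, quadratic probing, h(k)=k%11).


Insertions: 31->slot 9; 3->slot 3; 47->slot 4
Table: [None, None, None, 3, 47, None, None, None, None, 31, None]


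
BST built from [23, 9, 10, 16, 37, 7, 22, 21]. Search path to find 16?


BST root = 23
Search for 16: compare at each node
Path: [23, 9, 10, 16]


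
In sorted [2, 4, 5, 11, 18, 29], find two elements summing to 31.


Two pointers: lo=0, hi=5
Found pair: (2, 29) summing to 31


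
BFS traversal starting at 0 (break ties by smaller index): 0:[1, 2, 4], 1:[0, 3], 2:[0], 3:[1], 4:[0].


BFS queue: start with [0]
Visit order: [0, 1, 2, 4, 3]


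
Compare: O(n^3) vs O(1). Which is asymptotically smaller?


constant grows slower than cubic
O(1) is asymptotically smaller; O(n^3) grows faster


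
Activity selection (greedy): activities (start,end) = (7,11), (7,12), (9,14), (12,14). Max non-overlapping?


Greedy: pick earliest-ending, then skip overlaps.
Selected (2 activities): [(7, 11), (12, 14)]


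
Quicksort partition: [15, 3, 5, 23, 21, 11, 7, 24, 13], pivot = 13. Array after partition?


Elements <= 13 go left of pivot.
Result: [3, 5, 11, 7, 13, 15, 23, 24, 21], pivot at index 4


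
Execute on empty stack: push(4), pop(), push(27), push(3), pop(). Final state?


push(4) -> [4]
pop() returns 4 -> []
push(27) -> [27]
push(3) -> [27, 3]
pop() returns 3 -> [27]
Final stack (bottom to top): [27]


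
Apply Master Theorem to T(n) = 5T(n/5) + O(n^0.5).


a=5, b=5, c=0.5. log_5(5)=1 > c=0.5. Case 1: O(n^log_b(a)) = O(n)
Complexity: O(n)


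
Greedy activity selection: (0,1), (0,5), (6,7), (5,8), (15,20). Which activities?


Greedy: pick earliest-ending, then skip overlaps.
Selected (3 activities): [(0, 1), (6, 7), (15, 20)]


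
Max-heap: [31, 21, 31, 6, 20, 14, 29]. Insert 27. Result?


Append 27: [31, 21, 31, 6, 20, 14, 29, 27]
Bubble up: swap idx 7(27) with idx 3(6); swap idx 3(27) with idx 1(21)
Result: [31, 27, 31, 21, 20, 14, 29, 6]


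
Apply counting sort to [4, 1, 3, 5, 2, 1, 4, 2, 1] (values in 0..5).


Count array: [0, 3, 2, 1, 2, 1]
Reconstruct: [1, 1, 1, 2, 2, 3, 4, 4, 5]


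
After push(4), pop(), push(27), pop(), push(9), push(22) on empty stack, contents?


push(4) -> [4]
pop() returns 4 -> []
push(27) -> [27]
pop() returns 27 -> []
push(9) -> [9]
push(22) -> [9, 22]
Final stack (bottom to top): [9, 22]


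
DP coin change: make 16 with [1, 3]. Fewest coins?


dp[0]=0; dp[i]=1+min(dp[i-c] for c in coins)
...dp[11]=5, dp[12]=4, dp[13]=5, dp[14]=6, dp[15]=5, dp[16]=6
Minimum coins for 16 = 6


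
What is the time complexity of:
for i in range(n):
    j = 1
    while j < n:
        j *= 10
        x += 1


Per nesting level: O(n) * O(log n) = O(n log n)
Complexity: O(n log n)


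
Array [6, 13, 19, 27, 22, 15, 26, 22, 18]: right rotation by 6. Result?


Right rotate by 6: [27, 22, 15, 26, 22, 18, 6, 13, 19]


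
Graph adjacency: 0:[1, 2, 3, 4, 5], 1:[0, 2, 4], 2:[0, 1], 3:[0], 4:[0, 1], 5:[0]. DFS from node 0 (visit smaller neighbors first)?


DFS stack-based: start with [0]
Visit order: [0, 1, 2, 4, 3, 5]


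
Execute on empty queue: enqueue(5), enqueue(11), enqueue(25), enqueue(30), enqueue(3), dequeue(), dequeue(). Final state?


enqueue(5) -> [5]
enqueue(11) -> [5, 11]
enqueue(25) -> [5, 11, 25]
enqueue(30) -> [5, 11, 25, 30]
enqueue(3) -> [5, 11, 25, 30, 3]
dequeue() returns 5 -> [11, 25, 30, 3]
dequeue() returns 11 -> [25, 30, 3]
Final queue (front to back): [25, 30, 3]


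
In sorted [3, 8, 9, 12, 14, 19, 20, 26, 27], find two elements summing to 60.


Two pointers: lo=0, hi=8
No pair sums to 60


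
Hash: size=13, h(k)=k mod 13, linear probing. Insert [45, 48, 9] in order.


Insertions: 45->slot 6; 48->slot 9; 9->slot 10
Table: [None, None, None, None, None, None, 45, None, None, 48, 9, None, None]


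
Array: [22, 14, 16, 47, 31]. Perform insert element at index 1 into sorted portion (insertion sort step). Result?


After one pass: [14, 22, 16, 47, 31]


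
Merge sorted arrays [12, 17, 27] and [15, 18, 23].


Compare heads, take smaller each step.
Merged: [12, 15, 17, 18, 23, 27]


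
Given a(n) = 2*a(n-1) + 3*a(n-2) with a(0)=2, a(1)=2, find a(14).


Build bottom-up:
...a(12)=531442, a(13)=1594322, a(14)=2*1594322+3*531442=4782970


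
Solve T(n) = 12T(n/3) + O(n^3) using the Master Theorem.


a=12, b=3, c=3. log_3(12)=2.262 < c=3. Case 3: O(n^c) = O(n^3)
Complexity: O(n^3)


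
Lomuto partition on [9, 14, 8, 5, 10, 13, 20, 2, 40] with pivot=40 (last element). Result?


Elements <= 40 go left of pivot.
Result: [9, 14, 8, 5, 10, 13, 20, 2, 40], pivot at index 8


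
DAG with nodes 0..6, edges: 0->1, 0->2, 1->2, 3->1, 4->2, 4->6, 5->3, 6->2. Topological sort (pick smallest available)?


Kahn's algorithm, process smallest node first
Order: [0, 4, 5, 3, 1, 6, 2]


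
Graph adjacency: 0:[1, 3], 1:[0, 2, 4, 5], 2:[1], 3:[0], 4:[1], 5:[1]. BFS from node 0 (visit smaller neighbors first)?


BFS queue: start with [0]
Visit order: [0, 1, 3, 2, 4, 5]


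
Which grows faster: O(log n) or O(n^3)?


logarithmic grows slower than cubic
O(log n) is asymptotically smaller; O(n^3) grows faster


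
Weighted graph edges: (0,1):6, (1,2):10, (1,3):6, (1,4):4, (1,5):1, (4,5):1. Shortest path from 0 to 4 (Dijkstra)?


Dijkstra from 0:
Distances: {0: 0, 1: 6, 2: 16, 3: 12, 4: 8, 5: 7}
Shortest distance to 4 = 8, path = [0, 1, 5, 4]


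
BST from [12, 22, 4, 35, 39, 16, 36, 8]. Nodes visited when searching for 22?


BST root = 12
Search for 22: compare at each node
Path: [12, 22]


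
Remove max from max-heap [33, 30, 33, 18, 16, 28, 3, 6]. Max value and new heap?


Max = 33
Replace root with last, heapify down
Resulting heap: [33, 30, 28, 18, 16, 6, 3]


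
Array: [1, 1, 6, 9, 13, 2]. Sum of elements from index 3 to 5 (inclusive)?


Prefix sums: [0, 1, 2, 8, 17, 30, 32]
Sum[3..5] = prefix[6] - prefix[3] = 32 - 8 = 24


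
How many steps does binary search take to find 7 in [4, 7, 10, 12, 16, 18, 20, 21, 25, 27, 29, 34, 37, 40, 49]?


Search for 7:
[0,14] mid=7 arr[7]=21
[0,6] mid=3 arr[3]=12
[0,2] mid=1 arr[1]=7
Total: 3 comparisons


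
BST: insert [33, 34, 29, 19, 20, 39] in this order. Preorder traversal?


Root = 33; build tree by BST insertion.
Preorder traversal: [33, 29, 19, 20, 34, 39]


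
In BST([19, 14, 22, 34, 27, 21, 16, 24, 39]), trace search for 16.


BST root = 19
Search for 16: compare at each node
Path: [19, 14, 16]


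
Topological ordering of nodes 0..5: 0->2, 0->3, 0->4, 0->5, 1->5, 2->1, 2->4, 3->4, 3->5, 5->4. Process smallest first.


Kahn's algorithm, process smallest node first
Order: [0, 2, 1, 3, 5, 4]


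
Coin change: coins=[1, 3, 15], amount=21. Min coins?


dp[0]=0; dp[i]=1+min(dp[i-c] for c in coins)
...dp[16]=2, dp[17]=3, dp[18]=2, dp[19]=3, dp[20]=4, dp[21]=3
Minimum coins for 21 = 3


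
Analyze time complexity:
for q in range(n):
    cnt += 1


Per nesting level: O(n) = O(n)
Complexity: O(n)


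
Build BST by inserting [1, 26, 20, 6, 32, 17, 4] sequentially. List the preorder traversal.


Root = 1; build tree by BST insertion.
Preorder traversal: [1, 26, 20, 6, 4, 17, 32]


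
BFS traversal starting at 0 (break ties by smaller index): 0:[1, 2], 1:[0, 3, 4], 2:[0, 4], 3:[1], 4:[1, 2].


BFS queue: start with [0]
Visit order: [0, 1, 2, 3, 4]


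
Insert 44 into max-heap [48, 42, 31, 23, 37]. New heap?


Append 44: [48, 42, 31, 23, 37, 44]
Bubble up: swap idx 5(44) with idx 2(31)
Result: [48, 42, 44, 23, 37, 31]


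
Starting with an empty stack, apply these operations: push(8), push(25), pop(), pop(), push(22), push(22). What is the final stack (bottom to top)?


push(8) -> [8]
push(25) -> [8, 25]
pop() returns 25 -> [8]
pop() returns 8 -> []
push(22) -> [22]
push(22) -> [22, 22]
Final stack (bottom to top): [22, 22]


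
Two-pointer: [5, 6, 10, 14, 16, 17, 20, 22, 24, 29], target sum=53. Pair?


Two pointers: lo=0, hi=9
Found pair: (24, 29) summing to 53


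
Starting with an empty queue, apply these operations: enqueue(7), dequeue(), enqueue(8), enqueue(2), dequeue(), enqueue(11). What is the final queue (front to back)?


enqueue(7) -> [7]
dequeue() returns 7 -> []
enqueue(8) -> [8]
enqueue(2) -> [8, 2]
dequeue() returns 8 -> [2]
enqueue(11) -> [2, 11]
Final queue (front to back): [2, 11]


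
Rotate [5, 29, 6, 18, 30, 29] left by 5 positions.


Left rotate by 5: [29, 5, 29, 6, 18, 30]


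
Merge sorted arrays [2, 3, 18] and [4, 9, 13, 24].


Compare heads, take smaller each step.
Merged: [2, 3, 4, 9, 13, 18, 24]


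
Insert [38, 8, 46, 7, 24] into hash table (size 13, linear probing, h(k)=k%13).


Insertions: 38->slot 12; 8->slot 8; 46->slot 7; 7->slot 9; 24->slot 11
Table: [None, None, None, None, None, None, None, 46, 8, 7, None, 24, 38]


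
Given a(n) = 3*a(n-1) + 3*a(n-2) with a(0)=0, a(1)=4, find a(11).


Build bottom-up:
...a(9)=141264, a(10)=535572, a(11)=3*535572+3*141264=2030508


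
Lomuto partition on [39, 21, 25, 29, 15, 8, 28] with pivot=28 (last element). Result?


Elements <= 28 go left of pivot.
Result: [21, 25, 15, 8, 28, 29, 39], pivot at index 4


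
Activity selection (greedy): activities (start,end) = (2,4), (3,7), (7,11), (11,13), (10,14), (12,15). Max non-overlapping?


Greedy: pick earliest-ending, then skip overlaps.
Selected (3 activities): [(2, 4), (7, 11), (11, 13)]


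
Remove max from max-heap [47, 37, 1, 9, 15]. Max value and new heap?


Max = 47
Replace root with last, heapify down
Resulting heap: [37, 15, 1, 9]


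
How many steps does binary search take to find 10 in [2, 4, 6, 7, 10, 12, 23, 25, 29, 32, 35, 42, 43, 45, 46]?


Search for 10:
[0,14] mid=7 arr[7]=25
[0,6] mid=3 arr[3]=7
[4,6] mid=5 arr[5]=12
[4,4] mid=4 arr[4]=10
Total: 4 comparisons


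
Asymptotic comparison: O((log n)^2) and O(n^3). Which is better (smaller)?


polylogarithmic grows slower than cubic
O((log n)^2) is asymptotically smaller; O(n^3) grows faster


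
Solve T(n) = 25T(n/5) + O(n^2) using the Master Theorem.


a=25, b=5, c=2. log_5(25)=2 = c=2. Case 2: O(n^c log n) = O(n^2 log n)
Complexity: O(n^2 log n)


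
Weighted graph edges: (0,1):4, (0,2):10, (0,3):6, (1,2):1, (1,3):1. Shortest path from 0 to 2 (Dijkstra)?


Dijkstra from 0:
Distances: {0: 0, 1: 4, 2: 5, 3: 5}
Shortest distance to 2 = 5, path = [0, 1, 2]


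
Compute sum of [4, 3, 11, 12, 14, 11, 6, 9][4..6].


Prefix sums: [0, 4, 7, 18, 30, 44, 55, 61, 70]
Sum[4..6] = prefix[7] - prefix[4] = 61 - 30 = 31


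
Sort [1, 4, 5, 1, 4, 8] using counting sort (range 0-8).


Count array: [0, 2, 0, 0, 2, 1, 0, 0, 1]
Reconstruct: [1, 1, 4, 4, 5, 8]


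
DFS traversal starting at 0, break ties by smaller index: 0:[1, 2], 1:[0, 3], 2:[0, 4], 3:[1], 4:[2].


DFS stack-based: start with [0]
Visit order: [0, 1, 3, 2, 4]


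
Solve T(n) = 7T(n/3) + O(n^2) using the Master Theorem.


a=7, b=3, c=2. log_3(7)=1.771 < c=2. Case 3: O(n^c) = O(n^2)
Complexity: O(n^2)


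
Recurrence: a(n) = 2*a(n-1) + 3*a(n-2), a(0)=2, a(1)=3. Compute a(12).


Build bottom-up:
...a(10)=73812, a(11)=221433, a(12)=2*221433+3*73812=664302


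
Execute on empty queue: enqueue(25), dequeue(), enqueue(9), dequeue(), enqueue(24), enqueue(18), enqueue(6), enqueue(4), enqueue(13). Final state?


enqueue(25) -> [25]
dequeue() returns 25 -> []
enqueue(9) -> [9]
dequeue() returns 9 -> []
enqueue(24) -> [24]
enqueue(18) -> [24, 18]
enqueue(6) -> [24, 18, 6]
enqueue(4) -> [24, 18, 6, 4]
enqueue(13) -> [24, 18, 6, 4, 13]
Final queue (front to back): [24, 18, 6, 4, 13]


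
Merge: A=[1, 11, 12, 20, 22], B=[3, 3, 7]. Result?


Compare heads, take smaller each step.
Merged: [1, 3, 3, 7, 11, 12, 20, 22]


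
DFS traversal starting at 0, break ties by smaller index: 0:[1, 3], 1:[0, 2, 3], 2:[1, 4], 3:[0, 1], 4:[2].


DFS stack-based: start with [0]
Visit order: [0, 1, 2, 4, 3]


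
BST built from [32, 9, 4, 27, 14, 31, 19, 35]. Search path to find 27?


BST root = 32
Search for 27: compare at each node
Path: [32, 9, 27]


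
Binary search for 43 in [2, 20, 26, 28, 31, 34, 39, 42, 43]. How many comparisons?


Search for 43:
[0,8] mid=4 arr[4]=31
[5,8] mid=6 arr[6]=39
[7,8] mid=7 arr[7]=42
[8,8] mid=8 arr[8]=43
Total: 4 comparisons


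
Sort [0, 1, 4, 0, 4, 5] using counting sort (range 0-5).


Count array: [2, 1, 0, 0, 2, 1]
Reconstruct: [0, 0, 1, 4, 4, 5]


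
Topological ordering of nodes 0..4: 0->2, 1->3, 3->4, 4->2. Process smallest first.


Kahn's algorithm, process smallest node first
Order: [0, 1, 3, 4, 2]


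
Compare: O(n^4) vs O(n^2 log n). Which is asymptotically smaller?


n^2 log n grows slower than quartic
O(n^2 log n) is asymptotically smaller; O(n^4) grows faster


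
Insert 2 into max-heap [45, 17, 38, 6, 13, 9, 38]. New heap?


Append 2: [45, 17, 38, 6, 13, 9, 38, 2]
Bubble up: no swaps needed
Result: [45, 17, 38, 6, 13, 9, 38, 2]


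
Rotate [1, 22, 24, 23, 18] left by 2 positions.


Left rotate by 2: [24, 23, 18, 1, 22]


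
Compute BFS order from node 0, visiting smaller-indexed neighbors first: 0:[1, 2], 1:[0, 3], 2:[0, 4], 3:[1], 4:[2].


BFS queue: start with [0]
Visit order: [0, 1, 2, 3, 4]


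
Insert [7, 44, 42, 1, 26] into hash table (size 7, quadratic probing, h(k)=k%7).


Insertions: 7->slot 0; 44->slot 2; 42->slot 1; 1->slot 5; 26->slot 6
Table: [7, 42, 44, None, None, 1, 26]


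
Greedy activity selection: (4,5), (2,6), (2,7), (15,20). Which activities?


Greedy: pick earliest-ending, then skip overlaps.
Selected (2 activities): [(4, 5), (15, 20)]


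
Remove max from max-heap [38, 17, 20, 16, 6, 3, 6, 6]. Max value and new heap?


Max = 38
Replace root with last, heapify down
Resulting heap: [20, 17, 6, 16, 6, 3, 6]


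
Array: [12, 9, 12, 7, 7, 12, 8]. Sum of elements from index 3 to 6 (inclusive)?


Prefix sums: [0, 12, 21, 33, 40, 47, 59, 67]
Sum[3..6] = prefix[7] - prefix[3] = 67 - 33 = 34


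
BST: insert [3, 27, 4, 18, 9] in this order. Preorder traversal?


Root = 3; build tree by BST insertion.
Preorder traversal: [3, 27, 4, 18, 9]


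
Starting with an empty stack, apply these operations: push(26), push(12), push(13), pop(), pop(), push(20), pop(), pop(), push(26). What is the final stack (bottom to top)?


push(26) -> [26]
push(12) -> [26, 12]
push(13) -> [26, 12, 13]
pop() returns 13 -> [26, 12]
pop() returns 12 -> [26]
push(20) -> [26, 20]
pop() returns 20 -> [26]
pop() returns 26 -> []
push(26) -> [26]
Final stack (bottom to top): [26]


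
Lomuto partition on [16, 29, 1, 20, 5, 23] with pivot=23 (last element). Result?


Elements <= 23 go left of pivot.
Result: [16, 1, 20, 5, 23, 29], pivot at index 4


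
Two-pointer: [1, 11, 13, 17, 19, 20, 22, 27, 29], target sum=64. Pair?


Two pointers: lo=0, hi=8
No pair sums to 64


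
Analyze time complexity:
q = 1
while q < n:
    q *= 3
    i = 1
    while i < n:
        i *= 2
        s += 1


Per nesting level: O(log n) * O(log n) = O((log n)^2)
Complexity: O((log n)^2)


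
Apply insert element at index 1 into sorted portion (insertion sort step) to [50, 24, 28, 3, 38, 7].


After one pass: [24, 50, 28, 3, 38, 7]


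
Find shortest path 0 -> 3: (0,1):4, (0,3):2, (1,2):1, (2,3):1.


Dijkstra from 0:
Distances: {0: 0, 1: 4, 2: 3, 3: 2}
Shortest distance to 3 = 2, path = [0, 3]


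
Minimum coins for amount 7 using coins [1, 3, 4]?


dp[0]=0; dp[i]=1+min(dp[i-c] for c in coins)
...dp[2]=2, dp[3]=1, dp[4]=1, dp[5]=2, dp[6]=2, dp[7]=2
Minimum coins for 7 = 2


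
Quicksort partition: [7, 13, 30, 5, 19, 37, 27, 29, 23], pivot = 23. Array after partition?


Elements <= 23 go left of pivot.
Result: [7, 13, 5, 19, 23, 37, 27, 29, 30], pivot at index 4


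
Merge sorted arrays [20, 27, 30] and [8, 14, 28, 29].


Compare heads, take smaller each step.
Merged: [8, 14, 20, 27, 28, 29, 30]


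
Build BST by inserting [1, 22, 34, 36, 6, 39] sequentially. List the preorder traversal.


Root = 1; build tree by BST insertion.
Preorder traversal: [1, 22, 6, 34, 36, 39]


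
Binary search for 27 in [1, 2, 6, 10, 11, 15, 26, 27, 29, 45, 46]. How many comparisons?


Search for 27:
[0,10] mid=5 arr[5]=15
[6,10] mid=8 arr[8]=29
[6,7] mid=6 arr[6]=26
[7,7] mid=7 arr[7]=27
Total: 4 comparisons


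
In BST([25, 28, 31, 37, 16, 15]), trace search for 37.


BST root = 25
Search for 37: compare at each node
Path: [25, 28, 31, 37]


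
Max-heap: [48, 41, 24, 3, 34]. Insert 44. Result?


Append 44: [48, 41, 24, 3, 34, 44]
Bubble up: swap idx 5(44) with idx 2(24)
Result: [48, 41, 44, 3, 34, 24]


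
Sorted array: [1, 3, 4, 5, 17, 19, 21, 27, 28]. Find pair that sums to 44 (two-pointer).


Two pointers: lo=0, hi=8
Found pair: (17, 27) summing to 44


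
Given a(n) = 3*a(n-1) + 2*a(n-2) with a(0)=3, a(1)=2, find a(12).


Build bottom-up:
...a(10)=293472, a(11)=1045216, a(12)=3*1045216+2*293472=3722592


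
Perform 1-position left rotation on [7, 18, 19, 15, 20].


Left rotate by 1: [18, 19, 15, 20, 7]


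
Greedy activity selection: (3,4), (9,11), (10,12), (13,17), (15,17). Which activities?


Greedy: pick earliest-ending, then skip overlaps.
Selected (3 activities): [(3, 4), (9, 11), (13, 17)]


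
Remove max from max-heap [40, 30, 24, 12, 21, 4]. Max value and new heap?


Max = 40
Replace root with last, heapify down
Resulting heap: [30, 21, 24, 12, 4]


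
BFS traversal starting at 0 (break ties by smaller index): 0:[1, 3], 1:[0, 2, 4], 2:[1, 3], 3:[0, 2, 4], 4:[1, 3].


BFS queue: start with [0]
Visit order: [0, 1, 3, 2, 4]


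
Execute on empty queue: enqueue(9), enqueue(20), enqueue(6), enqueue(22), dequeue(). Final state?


enqueue(9) -> [9]
enqueue(20) -> [9, 20]
enqueue(6) -> [9, 20, 6]
enqueue(22) -> [9, 20, 6, 22]
dequeue() returns 9 -> [20, 6, 22]
Final queue (front to back): [20, 6, 22]


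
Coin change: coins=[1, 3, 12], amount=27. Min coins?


dp[0]=0; dp[i]=1+min(dp[i-c] for c in coins)
...dp[22]=5, dp[23]=6, dp[24]=2, dp[25]=3, dp[26]=4, dp[27]=3
Minimum coins for 27 = 3


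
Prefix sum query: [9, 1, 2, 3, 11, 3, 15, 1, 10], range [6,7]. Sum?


Prefix sums: [0, 9, 10, 12, 15, 26, 29, 44, 45, 55]
Sum[6..7] = prefix[8] - prefix[6] = 45 - 29 = 16


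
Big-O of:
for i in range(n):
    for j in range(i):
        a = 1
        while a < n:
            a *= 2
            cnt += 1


Per nesting level: O(n) * O(n) [triangular over i] * O(log n) = O(n^2 log n)
Complexity: O(n^2 log n)


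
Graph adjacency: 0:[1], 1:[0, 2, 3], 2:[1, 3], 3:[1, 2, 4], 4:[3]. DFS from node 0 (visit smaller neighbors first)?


DFS stack-based: start with [0]
Visit order: [0, 1, 2, 3, 4]


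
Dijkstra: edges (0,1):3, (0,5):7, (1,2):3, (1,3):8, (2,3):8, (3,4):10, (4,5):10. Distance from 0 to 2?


Dijkstra from 0:
Distances: {0: 0, 1: 3, 2: 6, 3: 11, 4: 17, 5: 7}
Shortest distance to 2 = 6, path = [0, 1, 2]


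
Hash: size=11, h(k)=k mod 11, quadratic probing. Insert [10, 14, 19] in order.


Insertions: 10->slot 10; 14->slot 3; 19->slot 8
Table: [None, None, None, 14, None, None, None, None, 19, None, 10]


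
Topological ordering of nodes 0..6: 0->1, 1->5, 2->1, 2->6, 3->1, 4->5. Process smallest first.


Kahn's algorithm, process smallest node first
Order: [0, 2, 3, 1, 4, 5, 6]


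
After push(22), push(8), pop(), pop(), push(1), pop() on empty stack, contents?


push(22) -> [22]
push(8) -> [22, 8]
pop() returns 8 -> [22]
pop() returns 22 -> []
push(1) -> [1]
pop() returns 1 -> []
Final stack (bottom to top): []


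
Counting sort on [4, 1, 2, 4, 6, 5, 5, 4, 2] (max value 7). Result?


Count array: [0, 1, 2, 0, 3, 2, 1, 0]
Reconstruct: [1, 2, 2, 4, 4, 4, 5, 5, 6]


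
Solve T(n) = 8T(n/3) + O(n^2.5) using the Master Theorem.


a=8, b=3, c=2.5. log_3(8)=1.893 < c=2.5. Case 3: O(n^c) = O(n^2.500)
Complexity: O(n^2.500)


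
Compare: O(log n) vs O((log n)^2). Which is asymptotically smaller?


logarithmic grows slower than polylogarithmic
O(log n) is asymptotically smaller; O((log n)^2) grows faster


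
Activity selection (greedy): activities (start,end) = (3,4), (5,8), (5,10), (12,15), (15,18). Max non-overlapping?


Greedy: pick earliest-ending, then skip overlaps.
Selected (4 activities): [(3, 4), (5, 8), (12, 15), (15, 18)]


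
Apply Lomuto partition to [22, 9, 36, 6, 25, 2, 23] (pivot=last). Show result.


Elements <= 23 go left of pivot.
Result: [22, 9, 6, 2, 23, 36, 25], pivot at index 4


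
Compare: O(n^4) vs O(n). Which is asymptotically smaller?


linear grows slower than quartic
O(n) is asymptotically smaller; O(n^4) grows faster


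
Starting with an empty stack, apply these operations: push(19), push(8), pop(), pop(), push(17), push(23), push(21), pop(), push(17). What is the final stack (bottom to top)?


push(19) -> [19]
push(8) -> [19, 8]
pop() returns 8 -> [19]
pop() returns 19 -> []
push(17) -> [17]
push(23) -> [17, 23]
push(21) -> [17, 23, 21]
pop() returns 21 -> [17, 23]
push(17) -> [17, 23, 17]
Final stack (bottom to top): [17, 23, 17]


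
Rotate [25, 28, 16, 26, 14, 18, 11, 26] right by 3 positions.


Right rotate by 3: [18, 11, 26, 25, 28, 16, 26, 14]


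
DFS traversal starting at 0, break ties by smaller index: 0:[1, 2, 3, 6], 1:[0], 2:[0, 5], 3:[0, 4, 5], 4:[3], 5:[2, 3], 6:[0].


DFS stack-based: start with [0]
Visit order: [0, 1, 2, 5, 3, 4, 6]


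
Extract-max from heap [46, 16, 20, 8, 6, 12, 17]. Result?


Max = 46
Replace root with last, heapify down
Resulting heap: [20, 16, 17, 8, 6, 12]


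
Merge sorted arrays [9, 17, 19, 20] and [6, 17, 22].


Compare heads, take smaller each step.
Merged: [6, 9, 17, 17, 19, 20, 22]


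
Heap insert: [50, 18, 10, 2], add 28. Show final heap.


Append 28: [50, 18, 10, 2, 28]
Bubble up: swap idx 4(28) with idx 1(18)
Result: [50, 28, 10, 2, 18]


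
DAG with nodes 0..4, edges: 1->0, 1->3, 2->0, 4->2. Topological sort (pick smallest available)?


Kahn's algorithm, process smallest node first
Order: [1, 3, 4, 2, 0]


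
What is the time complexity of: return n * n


Analysis: constant-time operation, no loop
Complexity: O(1)


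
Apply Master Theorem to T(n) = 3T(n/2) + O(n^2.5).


a=3, b=2, c=2.5. log_2(3)=1.585 < c=2.5. Case 3: O(n^c) = O(n^2.500)
Complexity: O(n^2.500)


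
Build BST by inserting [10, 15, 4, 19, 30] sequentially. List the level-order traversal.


Root = 10; build tree by BST insertion.
Level-Order traversal: [10, 4, 15, 19, 30]


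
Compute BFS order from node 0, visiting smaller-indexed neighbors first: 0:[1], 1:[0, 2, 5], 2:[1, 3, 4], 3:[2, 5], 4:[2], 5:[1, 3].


BFS queue: start with [0]
Visit order: [0, 1, 2, 5, 3, 4]


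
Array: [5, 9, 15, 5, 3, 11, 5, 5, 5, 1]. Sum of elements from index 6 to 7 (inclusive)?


Prefix sums: [0, 5, 14, 29, 34, 37, 48, 53, 58, 63, 64]
Sum[6..7] = prefix[8] - prefix[6] = 58 - 48 = 10


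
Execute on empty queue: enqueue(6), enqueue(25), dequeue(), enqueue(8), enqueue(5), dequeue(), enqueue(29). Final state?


enqueue(6) -> [6]
enqueue(25) -> [6, 25]
dequeue() returns 6 -> [25]
enqueue(8) -> [25, 8]
enqueue(5) -> [25, 8, 5]
dequeue() returns 25 -> [8, 5]
enqueue(29) -> [8, 5, 29]
Final queue (front to back): [8, 5, 29]


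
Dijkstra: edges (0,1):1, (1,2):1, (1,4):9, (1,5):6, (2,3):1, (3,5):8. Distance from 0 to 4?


Dijkstra from 0:
Distances: {0: 0, 1: 1, 2: 2, 3: 3, 4: 10, 5: 7}
Shortest distance to 4 = 10, path = [0, 1, 4]


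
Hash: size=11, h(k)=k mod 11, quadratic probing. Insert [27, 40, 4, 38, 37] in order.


Insertions: 27->slot 5; 40->slot 7; 4->slot 4; 38->slot 6; 37->slot 8
Table: [None, None, None, None, 4, 27, 38, 40, 37, None, None]


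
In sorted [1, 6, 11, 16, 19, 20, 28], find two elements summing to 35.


Two pointers: lo=0, hi=6
Found pair: (16, 19) summing to 35


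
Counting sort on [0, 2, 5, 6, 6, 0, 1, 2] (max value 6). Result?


Count array: [2, 1, 2, 0, 0, 1, 2]
Reconstruct: [0, 0, 1, 2, 2, 5, 6, 6]


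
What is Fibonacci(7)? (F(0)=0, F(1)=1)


F(n)=F(n-1)+F(n-2)
...F(5)=5, F(6)=8, F(7)=13


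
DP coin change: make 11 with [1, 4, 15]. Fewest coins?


dp[0]=0; dp[i]=1+min(dp[i-c] for c in coins)
...dp[6]=3, dp[7]=4, dp[8]=2, dp[9]=3, dp[10]=4, dp[11]=5
Minimum coins for 11 = 5


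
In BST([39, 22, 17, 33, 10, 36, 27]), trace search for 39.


BST root = 39
Search for 39: compare at each node
Path: [39]


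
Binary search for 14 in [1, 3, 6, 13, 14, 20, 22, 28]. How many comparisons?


Search for 14:
[0,7] mid=3 arr[3]=13
[4,7] mid=5 arr[5]=20
[4,4] mid=4 arr[4]=14
Total: 3 comparisons


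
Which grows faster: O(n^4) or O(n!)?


quartic grows slower than factorial
O(n^4) is asymptotically smaller; O(n!) grows faster


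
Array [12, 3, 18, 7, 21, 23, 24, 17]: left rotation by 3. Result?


Left rotate by 3: [7, 21, 23, 24, 17, 12, 3, 18]


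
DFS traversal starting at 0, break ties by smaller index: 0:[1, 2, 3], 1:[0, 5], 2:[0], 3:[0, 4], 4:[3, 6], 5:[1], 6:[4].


DFS stack-based: start with [0]
Visit order: [0, 1, 5, 2, 3, 4, 6]


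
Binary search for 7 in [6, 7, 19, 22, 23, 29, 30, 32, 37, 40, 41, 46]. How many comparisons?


Search for 7:
[0,11] mid=5 arr[5]=29
[0,4] mid=2 arr[2]=19
[0,1] mid=0 arr[0]=6
[1,1] mid=1 arr[1]=7
Total: 4 comparisons


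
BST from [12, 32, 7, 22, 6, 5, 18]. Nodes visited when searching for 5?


BST root = 12
Search for 5: compare at each node
Path: [12, 7, 6, 5]


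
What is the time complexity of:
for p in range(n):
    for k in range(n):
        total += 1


Per nesting level: O(n) * O(n) = O(n^2)
Complexity: O(n^2)


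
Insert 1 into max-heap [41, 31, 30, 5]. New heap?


Append 1: [41, 31, 30, 5, 1]
Bubble up: no swaps needed
Result: [41, 31, 30, 5, 1]


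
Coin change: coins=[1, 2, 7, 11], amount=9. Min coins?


dp[0]=0; dp[i]=1+min(dp[i-c] for c in coins)
...dp[4]=2, dp[5]=3, dp[6]=3, dp[7]=1, dp[8]=2, dp[9]=2
Minimum coins for 9 = 2


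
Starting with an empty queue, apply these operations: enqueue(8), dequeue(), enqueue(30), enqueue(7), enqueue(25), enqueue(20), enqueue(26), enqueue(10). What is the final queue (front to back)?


enqueue(8) -> [8]
dequeue() returns 8 -> []
enqueue(30) -> [30]
enqueue(7) -> [30, 7]
enqueue(25) -> [30, 7, 25]
enqueue(20) -> [30, 7, 25, 20]
enqueue(26) -> [30, 7, 25, 20, 26]
enqueue(10) -> [30, 7, 25, 20, 26, 10]
Final queue (front to back): [30, 7, 25, 20, 26, 10]


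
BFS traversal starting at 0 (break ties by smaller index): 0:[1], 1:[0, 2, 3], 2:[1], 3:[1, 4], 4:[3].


BFS queue: start with [0]
Visit order: [0, 1, 2, 3, 4]


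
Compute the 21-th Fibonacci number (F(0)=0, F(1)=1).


F(n)=F(n-1)+F(n-2)
...F(19)=4181, F(20)=6765, F(21)=10946


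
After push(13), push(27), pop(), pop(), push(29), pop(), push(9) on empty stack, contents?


push(13) -> [13]
push(27) -> [13, 27]
pop() returns 27 -> [13]
pop() returns 13 -> []
push(29) -> [29]
pop() returns 29 -> []
push(9) -> [9]
Final stack (bottom to top): [9]


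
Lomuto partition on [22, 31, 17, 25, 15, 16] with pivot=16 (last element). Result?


Elements <= 16 go left of pivot.
Result: [15, 16, 17, 25, 22, 31], pivot at index 1


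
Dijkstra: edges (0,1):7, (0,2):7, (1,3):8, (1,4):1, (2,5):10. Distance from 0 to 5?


Dijkstra from 0:
Distances: {0: 0, 1: 7, 2: 7, 3: 15, 4: 8, 5: 17}
Shortest distance to 5 = 17, path = [0, 2, 5]


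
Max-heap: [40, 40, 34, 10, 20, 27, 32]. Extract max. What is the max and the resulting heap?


Max = 40
Replace root with last, heapify down
Resulting heap: [40, 32, 34, 10, 20, 27]


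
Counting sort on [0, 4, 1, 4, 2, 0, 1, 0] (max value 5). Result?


Count array: [3, 2, 1, 0, 2, 0]
Reconstruct: [0, 0, 0, 1, 1, 2, 4, 4]


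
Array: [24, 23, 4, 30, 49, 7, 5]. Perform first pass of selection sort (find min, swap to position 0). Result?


After one pass: [4, 23, 24, 30, 49, 7, 5]


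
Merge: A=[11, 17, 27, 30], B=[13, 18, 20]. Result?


Compare heads, take smaller each step.
Merged: [11, 13, 17, 18, 20, 27, 30]


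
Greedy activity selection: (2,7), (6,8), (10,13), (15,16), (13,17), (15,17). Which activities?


Greedy: pick earliest-ending, then skip overlaps.
Selected (3 activities): [(2, 7), (10, 13), (15, 16)]


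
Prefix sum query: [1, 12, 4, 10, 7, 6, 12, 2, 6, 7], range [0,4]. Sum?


Prefix sums: [0, 1, 13, 17, 27, 34, 40, 52, 54, 60, 67]
Sum[0..4] = prefix[5] - prefix[0] = 34 - 0 = 34


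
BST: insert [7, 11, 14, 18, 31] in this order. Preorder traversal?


Root = 7; build tree by BST insertion.
Preorder traversal: [7, 11, 14, 18, 31]


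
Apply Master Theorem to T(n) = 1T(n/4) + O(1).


a=1, b=4, c=0. log_4(1)=0 = c=0. Case 2: O(n^c log n) = O(log n)
Complexity: O(log n)


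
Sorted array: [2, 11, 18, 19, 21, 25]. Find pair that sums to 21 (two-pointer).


Two pointers: lo=0, hi=5
Found pair: (2, 19) summing to 21


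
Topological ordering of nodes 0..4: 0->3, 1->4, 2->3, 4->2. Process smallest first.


Kahn's algorithm, process smallest node first
Order: [0, 1, 4, 2, 3]


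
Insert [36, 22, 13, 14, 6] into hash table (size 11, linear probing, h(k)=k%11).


Insertions: 36->slot 3; 22->slot 0; 13->slot 2; 14->slot 4; 6->slot 6
Table: [22, None, 13, 36, 14, None, 6, None, None, None, None]


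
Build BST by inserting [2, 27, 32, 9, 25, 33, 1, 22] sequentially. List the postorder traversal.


Root = 2; build tree by BST insertion.
Postorder traversal: [1, 22, 25, 9, 33, 32, 27, 2]


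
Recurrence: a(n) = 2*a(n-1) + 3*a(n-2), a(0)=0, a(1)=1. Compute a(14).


Build bottom-up:
...a(12)=132860, a(13)=398581, a(14)=2*398581+3*132860=1195742


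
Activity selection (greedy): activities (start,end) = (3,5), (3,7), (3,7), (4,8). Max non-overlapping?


Greedy: pick earliest-ending, then skip overlaps.
Selected (1 activities): [(3, 5)]


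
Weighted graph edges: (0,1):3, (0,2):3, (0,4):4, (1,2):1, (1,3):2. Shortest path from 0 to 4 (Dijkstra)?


Dijkstra from 0:
Distances: {0: 0, 1: 3, 2: 3, 3: 5, 4: 4}
Shortest distance to 4 = 4, path = [0, 4]
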